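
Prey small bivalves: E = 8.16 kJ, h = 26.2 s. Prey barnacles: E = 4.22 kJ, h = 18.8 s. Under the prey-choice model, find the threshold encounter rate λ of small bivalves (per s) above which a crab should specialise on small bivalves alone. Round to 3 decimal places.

At the threshold, the rate on small bivalves alone equals the profitability of barnacles: λ·8.16/(1 + λ·26.2) = 4.22/18.8 = 0.2245.
Rearranging, λ(8.16 − 0.2245×26.2) = 0.2245, so λ = 0.2245/2.279 = 0.0985 per s.

0.098 per s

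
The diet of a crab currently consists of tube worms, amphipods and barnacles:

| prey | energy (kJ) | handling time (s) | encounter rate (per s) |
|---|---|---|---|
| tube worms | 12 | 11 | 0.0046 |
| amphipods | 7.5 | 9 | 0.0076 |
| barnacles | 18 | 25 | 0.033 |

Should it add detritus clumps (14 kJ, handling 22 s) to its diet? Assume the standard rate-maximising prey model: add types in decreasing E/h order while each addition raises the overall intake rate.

Intake rate on the current diet: R = (0.0046×12 + 0.0076×7.5 + 0.033×18) / (1 + 0.0046×11 + 0.0076×9 + 0.033×25) = 0.7062/1.944 = 0.3633 kJ/s.
detritus clumps: E/h = 14/22 = 0.6364 kJ/s.
0.6364 > 0.3633, so adding detritus clumps raises the average — include it.

Yes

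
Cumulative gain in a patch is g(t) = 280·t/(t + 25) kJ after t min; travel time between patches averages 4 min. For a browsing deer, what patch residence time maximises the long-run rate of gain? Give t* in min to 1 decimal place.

By the marginal value theorem, leave when the instantaneous gain rate g'(t) equals the habitat-wide average g(t)/(T + t).
g'(t) = 280·25/(t + 25)². Setting 280·25/(t+25)² = 280t/[(t+25)(4+t)] gives 25(4+t) = t(t+25), so t² = 25×4 = 100.
t* = √100 = 10 min.

10.0 min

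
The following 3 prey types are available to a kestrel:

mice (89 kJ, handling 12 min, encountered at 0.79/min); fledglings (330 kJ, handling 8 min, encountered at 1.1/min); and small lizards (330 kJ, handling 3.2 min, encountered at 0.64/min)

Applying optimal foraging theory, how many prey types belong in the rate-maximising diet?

E/h in descending order: small lizards 103, fledglings 41.2, mice 7.42 kJ/min. The optimal diet is the largest prefix of this list for which every included type satisfies E_i/h_i > R on the types above it.
Rate on top 1: 69.29. fledglings: 41.2 < 69.29 → exclude; stop.
Optimal diet: small lizards — 1 of 3 types.

1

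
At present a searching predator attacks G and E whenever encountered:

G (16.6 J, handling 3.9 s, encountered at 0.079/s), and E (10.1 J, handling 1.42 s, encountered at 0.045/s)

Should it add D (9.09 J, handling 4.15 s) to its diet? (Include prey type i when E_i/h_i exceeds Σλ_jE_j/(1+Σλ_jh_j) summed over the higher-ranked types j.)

Yes

Intake rate on the current diet: R = (0.079×16.6 + 0.045×10.1) / (1 + 0.079×3.9 + 0.045×1.42) = 1.766/1.372 = 1.287 J/s.
Profitability of D: 9.09/4.15 = 2.19 J/s.
Since 2.19 > R, including D increases the long-run rate.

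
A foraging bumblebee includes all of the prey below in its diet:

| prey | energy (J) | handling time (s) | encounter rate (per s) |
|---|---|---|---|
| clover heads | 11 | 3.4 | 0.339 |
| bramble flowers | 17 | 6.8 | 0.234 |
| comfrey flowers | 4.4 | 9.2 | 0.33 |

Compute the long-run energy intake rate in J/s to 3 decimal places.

1.351 J/s

R = (0.339×11 + 0.234×17 + 0.33×4.4) / (1 + 0.339×3.4 + 0.234×6.8 + 0.33×9.2) = 9.159/6.78 = 1.351 J/s.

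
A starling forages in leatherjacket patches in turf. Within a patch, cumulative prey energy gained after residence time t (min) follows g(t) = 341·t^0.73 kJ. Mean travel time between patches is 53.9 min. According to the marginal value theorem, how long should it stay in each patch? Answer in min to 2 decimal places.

By the marginal value theorem, leave when the instantaneous gain rate g'(t) equals the habitat-wide average g(t)/(T + t).
g'(t) = 0.73·341·t^-0.27. Setting 0.73·341·t^-0.27 = 341·t^0.73/(53.9+t) gives 0.73(53.9+t) = t, so 0.27·t = 0.73×53.9.
t* = 0.73×53.9/0.27 = 145.7 min.

145.73 min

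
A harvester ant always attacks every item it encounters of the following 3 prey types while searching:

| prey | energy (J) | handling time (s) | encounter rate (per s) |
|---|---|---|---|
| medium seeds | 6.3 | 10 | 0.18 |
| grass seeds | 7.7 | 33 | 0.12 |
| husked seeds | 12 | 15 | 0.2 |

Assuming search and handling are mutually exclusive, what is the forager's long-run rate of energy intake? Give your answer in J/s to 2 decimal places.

Energy encountered per unit search time: 0.18×6.3 + 0.12×7.7 + 0.2×12 = 4.458 J/s.
Handling time per unit search time: 0.18×10 + 0.12×33 + 0.2×15 = 8.76.
Rate = 4.458/(1 + 8.76) = 0.4568 J/s.

0.46 J/s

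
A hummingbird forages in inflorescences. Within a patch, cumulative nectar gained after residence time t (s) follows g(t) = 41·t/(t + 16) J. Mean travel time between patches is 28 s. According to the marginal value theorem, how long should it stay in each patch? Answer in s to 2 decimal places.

By the marginal value theorem, leave when the instantaneous gain rate g'(t) equals the habitat-wide average g(t)/(T + t).
g'(t) = 41·16/(t + 16)². Setting 41·16/(t+16)² = 41t/[(t+16)(28+t)] gives 16(28+t) = t(t+16), so t² = 16×28 = 448.
t* = √448 = 21.17 s.

21.17 s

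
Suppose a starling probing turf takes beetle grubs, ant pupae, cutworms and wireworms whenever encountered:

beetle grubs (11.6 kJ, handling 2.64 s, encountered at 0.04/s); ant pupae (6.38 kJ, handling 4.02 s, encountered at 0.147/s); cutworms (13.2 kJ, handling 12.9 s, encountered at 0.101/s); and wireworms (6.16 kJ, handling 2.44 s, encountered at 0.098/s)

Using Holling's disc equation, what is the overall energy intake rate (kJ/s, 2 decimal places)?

1.03 kJ/s

R = (0.04×11.6 + 0.147×6.38 + 0.101×13.2 + 0.098×6.16) / (1 + 0.04×2.64 + 0.147×4.02 + 0.101×12.9 + 0.098×2.44) = 3.339/3.239 = 1.031 kJ/s.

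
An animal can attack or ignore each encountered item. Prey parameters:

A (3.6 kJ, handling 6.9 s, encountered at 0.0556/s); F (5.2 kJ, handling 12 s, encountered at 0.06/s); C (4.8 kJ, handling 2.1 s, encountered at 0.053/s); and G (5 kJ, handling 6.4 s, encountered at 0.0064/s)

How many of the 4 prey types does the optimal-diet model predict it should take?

Profitabilities (E/h, kJ/s): C 2.29, G 0.781, A 0.522, F 0.433. Add prey in this order while the next type's profitability exceeds the intake rate on those already taken.
Rate on top 1: 0.2289. G: 0.781 > 0.2289 → include.
Rate on top 2: 0.2486. A: 0.522 > 0.2486 → include.
Rate on top 3: 0.3168. F: 0.433 > 0.3168 → include.
Optimal diet: C, G, A, F — 4 of 4 types.

4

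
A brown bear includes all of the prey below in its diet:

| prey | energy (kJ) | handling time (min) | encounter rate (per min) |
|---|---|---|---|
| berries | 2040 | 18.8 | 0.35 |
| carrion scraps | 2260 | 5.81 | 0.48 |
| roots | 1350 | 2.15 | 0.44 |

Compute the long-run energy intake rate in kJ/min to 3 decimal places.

R = (0.35×2040 + 0.48×2260 + 0.44×1350) / (1 + 0.35×18.8 + 0.48×5.81 + 0.44×2.15) = 2393/11.31 = 211.5 kJ/min.

211.475 kJ/min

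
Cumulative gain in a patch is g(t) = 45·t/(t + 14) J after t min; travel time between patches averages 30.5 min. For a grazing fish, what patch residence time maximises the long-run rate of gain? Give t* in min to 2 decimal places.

Maximise g(t)/(T+t): set derivative to zero → g'(t)(T+t) = g(t).
g'(t) = 45·14/(t + 14)². Setting 45·14/(t+14)² = 45t/[(t+14)(30.5+t)] gives 14(30.5+t) = t(t+14), so t² = 14×30.5 = 427.
t* = √427 = 20.66 min.

20.66 min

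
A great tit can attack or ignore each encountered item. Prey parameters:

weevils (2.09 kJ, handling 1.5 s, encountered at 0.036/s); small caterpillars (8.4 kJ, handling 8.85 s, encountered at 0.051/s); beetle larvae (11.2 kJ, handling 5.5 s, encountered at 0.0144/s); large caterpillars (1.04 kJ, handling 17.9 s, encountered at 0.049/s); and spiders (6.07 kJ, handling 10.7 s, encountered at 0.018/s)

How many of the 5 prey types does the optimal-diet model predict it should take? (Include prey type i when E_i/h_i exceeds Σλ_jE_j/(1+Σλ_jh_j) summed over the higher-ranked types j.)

E/h in descending order: beetle larvae 2.04, weevils 1.39, small caterpillars 0.949, spiders 0.567, large caterpillars 0.0581 kJ/s. The optimal diet is the largest prefix of this list for which every included type satisfies E_i/h_i > R on the types above it.
Rate on top 1: 0.1494. weevils: 1.39 > 0.1494 → include.
Rate on top 2: 0.2087. small caterpillars: 0.949 > 0.2087 → include.
Rate on top 3: 0.4196. spiders: 0.567 > 0.4196 → include.
Rate on top 4: 0.4356. large caterpillars: 0.0581 < 0.4356 → exclude; stop.
Optimal diet: beetle larvae, weevils, small caterpillars, spiders — 4 of 5 types.

4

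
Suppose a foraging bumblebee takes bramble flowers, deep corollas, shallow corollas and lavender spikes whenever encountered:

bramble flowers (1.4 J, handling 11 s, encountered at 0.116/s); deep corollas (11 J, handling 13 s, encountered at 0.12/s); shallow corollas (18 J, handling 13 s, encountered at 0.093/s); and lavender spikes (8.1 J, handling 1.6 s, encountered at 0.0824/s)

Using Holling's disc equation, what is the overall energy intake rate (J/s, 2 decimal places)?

0.74 J/s

Energy encountered per unit search time: 0.116×1.4 + 0.12×11 + 0.093×18 + 0.0824×8.1 = 3.824 J/s.
Handling time per unit search time: 0.116×11 + 0.12×13 + 0.093×13 + 0.0824×1.6 = 4.177.
Rate = 3.824/(1 + 4.177) = 0.7386 J/s.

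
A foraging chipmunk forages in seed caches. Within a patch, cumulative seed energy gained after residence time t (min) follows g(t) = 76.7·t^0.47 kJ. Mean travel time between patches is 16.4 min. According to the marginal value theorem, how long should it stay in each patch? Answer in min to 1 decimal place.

Optimal t* satisfies g'(t*) = g(t*)/(T + t*).
g'(t) = 0.47·76.7·t^-0.53. Setting 0.47·76.7·t^-0.53 = 76.7·t^0.47/(16.4+t) gives 0.47(16.4+t) = t, so 0.53·t = 0.47×16.4.
t* = 0.47×16.4/0.53 = 14.54 min.

14.5 min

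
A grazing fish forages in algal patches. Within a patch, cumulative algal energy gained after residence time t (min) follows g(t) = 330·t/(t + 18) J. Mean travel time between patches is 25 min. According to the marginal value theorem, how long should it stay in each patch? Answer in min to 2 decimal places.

21.21 min

Maximise g(t)/(T+t): set derivative to zero → g'(t)(T+t) = g(t).
g'(t) = 330·18/(t + 18)². Setting 330·18/(t+18)² = 330t/[(t+18)(25+t)] gives 18(25+t) = t(t+18), so t² = 18×25 = 450.
t* = √450 = 21.21 min.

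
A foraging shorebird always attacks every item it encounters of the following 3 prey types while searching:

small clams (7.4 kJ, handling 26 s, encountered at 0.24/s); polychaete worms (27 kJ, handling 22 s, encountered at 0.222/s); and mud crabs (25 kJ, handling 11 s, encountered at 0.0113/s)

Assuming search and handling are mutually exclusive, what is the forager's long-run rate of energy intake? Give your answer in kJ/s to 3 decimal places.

Energy encountered per unit search time: 0.24×7.4 + 0.222×27 + 0.0113×25 = 8.053 kJ/s.
Handling time per unit search time: 0.24×26 + 0.222×22 + 0.0113×11 = 11.25.
Rate = 8.053/(1 + 11.25) = 0.6574 kJ/s.

0.657 kJ/s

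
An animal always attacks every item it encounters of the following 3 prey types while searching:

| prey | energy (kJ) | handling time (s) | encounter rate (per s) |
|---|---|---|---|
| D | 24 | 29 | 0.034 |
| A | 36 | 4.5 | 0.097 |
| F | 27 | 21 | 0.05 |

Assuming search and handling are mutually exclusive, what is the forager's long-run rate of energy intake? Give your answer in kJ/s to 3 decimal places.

R = (0.034×24 + 0.097×36 + 0.05×27) / (1 + 0.034×29 + 0.097×4.5 + 0.05×21) = 5.658/3.473 = 1.629 kJ/s.

1.629 kJ/s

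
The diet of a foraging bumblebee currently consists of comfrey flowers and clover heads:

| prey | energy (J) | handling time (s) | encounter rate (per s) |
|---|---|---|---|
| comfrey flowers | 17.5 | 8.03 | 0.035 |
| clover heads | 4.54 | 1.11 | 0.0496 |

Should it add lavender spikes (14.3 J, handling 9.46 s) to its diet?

Yes

On comfrey flowers and clover heads alone, R = ΣλE/(1+Σλh) = 0.8377/1.336 = 0.627 J/s.
Profitability of lavender spikes: 14.3/9.46 = 1.512 J/s.
Since 1.512 > R, including lavender spikes increases the long-run rate.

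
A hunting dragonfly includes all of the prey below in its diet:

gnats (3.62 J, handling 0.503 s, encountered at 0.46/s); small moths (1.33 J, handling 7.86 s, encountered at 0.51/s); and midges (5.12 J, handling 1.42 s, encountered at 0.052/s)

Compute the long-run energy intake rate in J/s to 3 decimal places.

0.491 J/s

R = Σλ_iE_i / (1 + Σλ_ih_i)
Numerator: 0.46×3.62 + 0.51×1.33 + 0.052×5.12 = 2.61
Denominator: 1 + 0.46×0.503 + 0.51×7.86 + 0.052×1.42 = 5.314
R = 2.61/5.314 = 0.4911 J/s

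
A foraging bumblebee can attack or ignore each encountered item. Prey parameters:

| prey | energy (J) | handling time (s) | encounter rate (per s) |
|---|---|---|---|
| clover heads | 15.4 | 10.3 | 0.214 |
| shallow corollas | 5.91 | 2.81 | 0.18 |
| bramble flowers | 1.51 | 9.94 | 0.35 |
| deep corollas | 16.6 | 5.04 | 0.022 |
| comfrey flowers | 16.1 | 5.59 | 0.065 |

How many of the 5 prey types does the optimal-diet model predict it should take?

Profitabilities (E/h, J/s): deep corollas 3.29, comfrey flowers 2.88, shallow corollas 2.1, clover heads 1.5, bramble flowers 0.152. Add prey in this order while the next type's profitability exceeds the intake rate on those already taken.
Rate on top 1: 0.3287. comfrey flowers: 2.88 > 0.3287 → include.
Rate on top 2: 0.9576. shallow corollas: 2.1 > 0.9576 → include.
Rate on top 3: 1.25. clover heads: 1.5 > 1.25 → include.
Rate on top 4: 1.379. bramble flowers: 0.152 < 1.379 → exclude; stop.
Optimal diet: deep corollas, comfrey flowers, shallow corollas, clover heads — 4 of 5 types.

4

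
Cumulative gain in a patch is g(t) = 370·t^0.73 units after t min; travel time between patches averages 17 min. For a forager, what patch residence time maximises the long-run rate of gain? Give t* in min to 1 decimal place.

46.0 min

By the marginal value theorem, leave when the instantaneous gain rate g'(t) equals the habitat-wide average g(t)/(T + t).
g'(t) = 0.73·370·t^-0.27. Setting 0.73·370·t^-0.27 = 370·t^0.73/(17+t) gives 0.73(17+t) = t, so 0.27·t = 0.73×17.
t* = 0.73×17/0.27 = 45.96 min.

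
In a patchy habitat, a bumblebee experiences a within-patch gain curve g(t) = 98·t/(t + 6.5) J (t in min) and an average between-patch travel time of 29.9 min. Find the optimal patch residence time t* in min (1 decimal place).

13.9 min

Optimal t* satisfies g'(t*) = g(t*)/(T + t*).
g'(t) = 98·6.5/(t + 6.5)². Setting 98·6.5/(t+6.5)² = 98t/[(t+6.5)(29.9+t)] gives 6.5(29.9+t) = t(t+6.5), so t² = 6.5×29.9 = 194.3.
t* = √194.3 = 13.94 min.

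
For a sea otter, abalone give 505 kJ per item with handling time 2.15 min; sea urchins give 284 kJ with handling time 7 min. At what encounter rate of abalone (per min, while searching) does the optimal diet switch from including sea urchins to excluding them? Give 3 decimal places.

The zero-one rule: include sea urchins iff E₂/h₂ > λE₁/(1+λh₁). Equality gives the switch point.
λE₁h₂ = E₂ + λE₂h₁ ⇒ λ = E₂/(E₁h₂ − E₂h₁) = 284/(3535 − 610.6) = 0.09711 per min.

0.097 per min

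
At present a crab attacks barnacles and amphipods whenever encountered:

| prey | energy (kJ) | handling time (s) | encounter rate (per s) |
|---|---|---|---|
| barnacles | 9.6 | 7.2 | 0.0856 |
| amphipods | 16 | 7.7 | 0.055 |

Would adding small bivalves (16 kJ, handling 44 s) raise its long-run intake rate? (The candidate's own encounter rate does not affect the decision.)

No

On barnacles and amphipods alone, R = ΣλE/(1+Σλh) = 1.702/2.04 = 0.8343 kJ/s.
small bivalves: E/h = 16/44 = 0.3636 kJ/s.
0.3636 < 0.8343, so adding small bivalves would lower the average — exclude it.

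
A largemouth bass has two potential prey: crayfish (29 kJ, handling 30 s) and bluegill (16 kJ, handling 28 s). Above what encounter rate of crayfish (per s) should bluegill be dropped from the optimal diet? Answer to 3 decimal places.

0.048 per s

At the threshold, the rate on crayfish alone equals the profitability of bluegill: λ·29/(1 + λ·30) = 16/28 = 0.5714.
Rearranging, λ(29 − 0.5714×30) = 0.5714, so λ = 0.5714/11.86 = 0.04819 per s.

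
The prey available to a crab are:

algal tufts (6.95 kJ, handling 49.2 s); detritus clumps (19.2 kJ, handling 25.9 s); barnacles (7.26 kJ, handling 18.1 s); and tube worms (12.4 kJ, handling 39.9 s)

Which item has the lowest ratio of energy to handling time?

Profitability E/h (kJ/s): algal tufts = 6.95/49.2 = 0.141, detritus clumps = 19.2/25.9 = 0.741, barnacles = 7.26/18.1 = 0.401, tube worms = 12.4/39.9 = 0.311.
Ranked: detritus clumps > barnacles > tube worms > algal tufts.

algal tufts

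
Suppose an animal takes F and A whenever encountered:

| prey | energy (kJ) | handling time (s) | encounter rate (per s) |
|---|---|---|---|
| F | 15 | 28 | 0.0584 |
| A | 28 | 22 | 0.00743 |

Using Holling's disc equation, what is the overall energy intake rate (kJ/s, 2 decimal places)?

R = Σλ_iE_i / (1 + Σλ_ih_i)
Numerator: 0.0584×15 + 0.00743×28 = 1.084
Denominator: 1 + 0.0584×28 + 0.00743×22 = 2.799
R = 1.084/2.799 = 0.3873 kJ/s

0.39 kJ/s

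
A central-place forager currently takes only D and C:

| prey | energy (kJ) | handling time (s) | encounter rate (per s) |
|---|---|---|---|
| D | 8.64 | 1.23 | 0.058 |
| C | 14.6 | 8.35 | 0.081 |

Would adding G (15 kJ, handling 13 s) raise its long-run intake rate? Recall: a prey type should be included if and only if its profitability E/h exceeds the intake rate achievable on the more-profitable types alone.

Intake rate on the current diet: R = (0.058×8.64 + 0.081×14.6) / (1 + 0.058×1.23 + 0.081×8.35) = 1.684/1.748 = 0.9634 kJ/s.
Profitability of G: 15/13 = 1.154 kJ/s.
1.154 > 0.9634, so adding G raises the average — include it.

Yes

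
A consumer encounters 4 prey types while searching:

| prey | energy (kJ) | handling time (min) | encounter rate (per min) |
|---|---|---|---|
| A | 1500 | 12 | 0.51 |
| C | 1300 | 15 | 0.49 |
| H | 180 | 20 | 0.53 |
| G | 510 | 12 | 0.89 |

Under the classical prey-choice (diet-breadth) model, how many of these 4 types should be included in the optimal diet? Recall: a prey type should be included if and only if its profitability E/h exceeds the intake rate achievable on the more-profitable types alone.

Profitabilities (E/h, kJ/min): A 125, C 86.7, G 42.5, H 9. Add prey in this order while the next type's profitability exceeds the intake rate on those already taken.
Rate on top 1: 107.4. C: 86.7 < 107.4 → exclude; stop.
Optimal diet: A — 1 of 4 types.

1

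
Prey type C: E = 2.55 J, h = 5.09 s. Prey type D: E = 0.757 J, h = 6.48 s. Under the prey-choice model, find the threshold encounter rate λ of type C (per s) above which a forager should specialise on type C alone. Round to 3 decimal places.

At the threshold, the rate on type C alone equals the profitability of type D: λ·2.55/(1 + λ·5.09) = 0.757/6.48 = 0.1168.
Rearranging, λ(2.55 − 0.1168×5.09) = 0.1168, so λ = 0.1168/1.955 = 0.05974 per s.

0.060 per s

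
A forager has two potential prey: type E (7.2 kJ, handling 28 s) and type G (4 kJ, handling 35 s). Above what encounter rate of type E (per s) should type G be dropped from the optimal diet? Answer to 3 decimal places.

Drop type G once their profitability E₂/h₂ falls below the rate achievable on type E alone: E₂/h₂ = λE₁/(1 + λh₁).
Solve for λ: λE₁h₂ = E₂(1 + λh₁) → λ(E₁h₂ − E₂h₁) = E₂ → λ = E₂/(E₁h₂ − E₂h₁).
λ = 4/(7.2×35 − 4×28) = 4/140 = 0.02857 per s.

0.029 per s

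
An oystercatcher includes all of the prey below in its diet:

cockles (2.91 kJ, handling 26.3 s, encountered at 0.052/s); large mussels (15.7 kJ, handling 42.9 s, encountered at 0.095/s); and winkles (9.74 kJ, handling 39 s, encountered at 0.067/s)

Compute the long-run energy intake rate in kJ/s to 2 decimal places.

R = (0.052×2.91 + 0.095×15.7 + 0.067×9.74) / (1 + 0.052×26.3 + 0.095×42.9 + 0.067×39) = 2.295/9.056 = 0.2535 kJ/s.

0.25 kJ/s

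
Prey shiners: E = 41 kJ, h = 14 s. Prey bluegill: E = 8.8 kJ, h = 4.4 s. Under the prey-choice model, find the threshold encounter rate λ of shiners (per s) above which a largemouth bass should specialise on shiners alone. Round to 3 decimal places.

At the threshold, the rate on shiners alone equals the profitability of bluegill: λ·41/(1 + λ·14) = 8.8/4.4 = 2.
Rearranging, λ(41 − 2×14) = 2, so λ = 2/13 = 0.1538 per s.

0.154 per s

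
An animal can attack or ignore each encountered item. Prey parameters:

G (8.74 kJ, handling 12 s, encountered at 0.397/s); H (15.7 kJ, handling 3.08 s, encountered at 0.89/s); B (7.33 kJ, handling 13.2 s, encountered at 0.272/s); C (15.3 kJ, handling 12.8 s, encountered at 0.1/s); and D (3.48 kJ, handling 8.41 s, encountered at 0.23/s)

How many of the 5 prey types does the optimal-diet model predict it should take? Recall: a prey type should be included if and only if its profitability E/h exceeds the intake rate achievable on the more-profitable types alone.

1

Rank by E/h (kJ/s): H 5.1, C 1.2, G 0.728, B 0.555, D 0.414. Include each in turn until the next type's E/h falls below the running intake rate.
Rate on top 1: 3.735. C: 1.2 < 3.735 → exclude; stop.
Optimal diet: H — 1 of 5 types.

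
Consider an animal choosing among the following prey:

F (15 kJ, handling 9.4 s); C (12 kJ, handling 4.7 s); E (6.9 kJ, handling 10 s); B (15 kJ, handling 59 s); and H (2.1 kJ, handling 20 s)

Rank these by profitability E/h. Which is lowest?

H

Profitability E/h (kJ/s): F = 15/9.4 = 1.6, C = 12/4.7 = 2.55, E = 6.9/10 = 0.69, B = 15/59 = 0.254, H = 2.1/20 = 0.105.
Ranked: C > F > E > B > H.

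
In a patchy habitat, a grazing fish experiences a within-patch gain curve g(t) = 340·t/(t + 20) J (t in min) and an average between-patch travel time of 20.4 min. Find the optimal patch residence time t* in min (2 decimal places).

20.20 min

Maximise g(t)/(T+t): set derivative to zero → g'(t)(T+t) = g(t).
g'(t) = 340·20/(t + 20)². Setting 340·20/(t+20)² = 340t/[(t+20)(20.4+t)] gives 20(20.4+t) = t(t+20), so t² = 20×20.4 = 408.
t* = √408 = 20.2 min.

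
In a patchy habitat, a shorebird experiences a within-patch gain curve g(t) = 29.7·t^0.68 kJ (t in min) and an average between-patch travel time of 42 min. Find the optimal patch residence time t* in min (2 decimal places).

89.25 min

By the marginal value theorem, leave when the instantaneous gain rate g'(t) equals the habitat-wide average g(t)/(T + t).
g'(t) = 0.68·29.7·t^-0.32. Setting 0.68·29.7·t^-0.32 = 29.7·t^0.68/(42+t) gives 0.68(42+t) = t, so 0.32·t = 0.68×42.
t* = 0.68×42/0.32 = 89.25 min.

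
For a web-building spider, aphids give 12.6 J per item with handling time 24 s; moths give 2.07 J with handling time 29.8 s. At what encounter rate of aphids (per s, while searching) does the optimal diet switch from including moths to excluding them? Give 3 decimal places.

0.006 per s

The zero-one rule: include moths iff E₂/h₂ > λE₁/(1+λh₁). Equality gives the switch point.
λE₁h₂ = E₂ + λE₂h₁ ⇒ λ = E₂/(E₁h₂ − E₂h₁) = 2.07/(375.5 − 49.68) = 0.006354 per s.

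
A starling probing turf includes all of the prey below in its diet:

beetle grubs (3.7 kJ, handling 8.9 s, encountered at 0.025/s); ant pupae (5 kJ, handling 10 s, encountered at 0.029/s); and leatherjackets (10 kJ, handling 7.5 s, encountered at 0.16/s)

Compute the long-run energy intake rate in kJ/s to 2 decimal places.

0.68 kJ/s

Energy encountered per unit search time: 0.025×3.7 + 0.029×5 + 0.16×10 = 1.838 kJ/s.
Handling time per unit search time: 0.025×8.9 + 0.029×10 + 0.16×7.5 = 1.712.
Rate = 1.838/(1 + 1.712) = 0.6774 kJ/s.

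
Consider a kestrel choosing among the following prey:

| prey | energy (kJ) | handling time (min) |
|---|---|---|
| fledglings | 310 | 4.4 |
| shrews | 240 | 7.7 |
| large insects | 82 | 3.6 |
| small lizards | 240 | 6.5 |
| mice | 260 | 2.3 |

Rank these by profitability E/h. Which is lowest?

In descending order of E/h:
mice: 260/2.3 = 113 kJ/min
fledglings: 310/4.4 = 70.5 kJ/min
small lizards: 240/6.5 = 36.9 kJ/min
shrews: 240/7.7 = 31.2 kJ/min
large insects: 82/3.6 = 22.8 kJ/min

large insects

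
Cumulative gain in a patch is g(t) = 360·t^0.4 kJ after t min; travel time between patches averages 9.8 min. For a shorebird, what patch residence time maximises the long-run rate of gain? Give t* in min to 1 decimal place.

6.5 min

Optimal t* satisfies g'(t*) = g(t*)/(T + t*).
g'(t) = 0.4·360·t^-0.6. Setting 0.4·360·t^-0.6 = 360·t^0.4/(9.8+t) gives 0.4(9.8+t) = t, so 0.60·t = 0.4×9.8.
t* = 0.4×9.8/0.60 = 6.533 min.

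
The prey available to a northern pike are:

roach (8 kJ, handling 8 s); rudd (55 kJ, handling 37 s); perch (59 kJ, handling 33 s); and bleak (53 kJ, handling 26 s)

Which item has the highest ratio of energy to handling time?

In descending order of E/h:
bleak: 53/26 = 2.04 kJ/s
perch: 59/33 = 1.79 kJ/s
rudd: 55/37 = 1.49 kJ/s
roach: 8/8 = 1 kJ/s

bleak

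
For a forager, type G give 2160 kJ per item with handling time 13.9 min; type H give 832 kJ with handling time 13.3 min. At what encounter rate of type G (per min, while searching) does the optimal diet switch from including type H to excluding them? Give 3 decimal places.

Drop type H once their profitability E₂/h₂ falls below the rate achievable on type G alone: E₂/h₂ = λE₁/(1 + λh₁).
Solve for λ: λE₁h₂ = E₂(1 + λh₁) → λ(E₁h₂ − E₂h₁) = E₂ → λ = E₂/(E₁h₂ − E₂h₁).
λ = 832/(2160×13.3 − 832×13.9) = 832/1.716e+04 = 0.04848 per min.

0.048 per min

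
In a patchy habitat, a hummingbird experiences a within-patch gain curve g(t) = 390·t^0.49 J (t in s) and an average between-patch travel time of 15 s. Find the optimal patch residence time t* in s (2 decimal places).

By the marginal value theorem, leave when the instantaneous gain rate g'(t) equals the habitat-wide average g(t)/(T + t).
g'(t) = 0.49·390·t^-0.51. Setting 0.49·390·t^-0.51 = 390·t^0.49/(15+t) gives 0.49(15+t) = t, so 0.51·t = 0.49×15.
t* = 0.49×15/0.51 = 14.41 s.

14.41 s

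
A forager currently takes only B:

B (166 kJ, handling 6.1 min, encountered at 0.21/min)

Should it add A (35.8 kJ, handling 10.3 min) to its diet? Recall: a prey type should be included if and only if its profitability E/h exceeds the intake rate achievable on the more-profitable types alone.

No

Intake rate on the current diet: R = (0.21×166) / (1 + 0.21×6.1) = 34.86/2.281 = 15.28 kJ/min.
A: E/h = 35.8/10.3 = 3.476 kJ/min.
3.476 < 15.28, so adding A would lower the average — exclude it.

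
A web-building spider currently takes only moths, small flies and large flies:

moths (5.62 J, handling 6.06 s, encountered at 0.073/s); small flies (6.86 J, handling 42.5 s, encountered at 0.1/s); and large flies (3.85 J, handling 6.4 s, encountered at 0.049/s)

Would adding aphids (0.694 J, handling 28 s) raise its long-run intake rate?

No

Intake rate on the current diet: R = (0.073×5.62 + 0.1×6.86 + 0.049×3.85) / (1 + 0.073×6.06 + 0.1×42.5 + 0.049×6.4) = 1.285/6.006 = 0.2139 J/s.
aphids: E/h = 0.694/28 = 0.02479 J/s.
Since 0.02479 < R, time spent handling aphids is better spent searching.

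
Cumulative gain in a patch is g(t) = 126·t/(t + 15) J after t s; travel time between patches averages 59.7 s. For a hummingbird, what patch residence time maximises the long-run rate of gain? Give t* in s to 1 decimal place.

Optimal t* satisfies g'(t*) = g(t*)/(T + t*).
g'(t) = 126·15/(t + 15)². Setting 126·15/(t+15)² = 126t/[(t+15)(59.7+t)] gives 15(59.7+t) = t(t+15), so t² = 15×59.7 = 895.5.
t* = √895.5 = 29.92 s.

29.9 s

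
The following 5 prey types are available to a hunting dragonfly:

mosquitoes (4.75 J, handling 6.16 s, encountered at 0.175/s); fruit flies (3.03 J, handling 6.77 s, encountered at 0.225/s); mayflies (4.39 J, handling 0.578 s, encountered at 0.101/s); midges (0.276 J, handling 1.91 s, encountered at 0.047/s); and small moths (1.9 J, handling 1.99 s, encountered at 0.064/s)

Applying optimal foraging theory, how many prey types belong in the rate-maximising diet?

Rank by E/h (J/s): mayflies 7.6, small moths 0.955, mosquitoes 0.771, fruit flies 0.448, midges 0.145. Include each in turn until the next type's E/h falls below the running intake rate.
Rate on top 1: 0.4189. small moths: 0.955 > 0.4189 → include.
Rate on top 2: 0.4765. mosquitoes: 0.771 > 0.4765 → include.
Rate on top 3: 0.6168. fruit flies: 0.448 < 0.6168 → exclude; stop.
Optimal diet: mayflies, small moths, mosquitoes — 3 of 5 types.

3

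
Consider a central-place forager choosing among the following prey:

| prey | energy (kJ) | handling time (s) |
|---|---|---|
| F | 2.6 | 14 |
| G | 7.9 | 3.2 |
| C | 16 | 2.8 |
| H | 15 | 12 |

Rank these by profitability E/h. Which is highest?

In descending order of E/h:
C: 16/2.8 = 5.71 kJ/s
G: 7.9/3.2 = 2.47 kJ/s
H: 15/12 = 1.25 kJ/s
F: 2.6/14 = 0.186 kJ/s

C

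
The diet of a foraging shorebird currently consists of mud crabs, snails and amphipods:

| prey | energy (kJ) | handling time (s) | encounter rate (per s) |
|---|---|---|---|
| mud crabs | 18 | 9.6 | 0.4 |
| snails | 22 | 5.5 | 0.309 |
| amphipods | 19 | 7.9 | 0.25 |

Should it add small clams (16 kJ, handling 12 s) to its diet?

On mud crabs, snails and amphipods alone, R = ΣλE/(1+Σλh) = 18.75/8.514 = 2.202 kJ/s.
Profitability of small clams: 16/12 = 1.333 kJ/s.
Since 1.333 < R, time spent handling small clams is better spent searching.

No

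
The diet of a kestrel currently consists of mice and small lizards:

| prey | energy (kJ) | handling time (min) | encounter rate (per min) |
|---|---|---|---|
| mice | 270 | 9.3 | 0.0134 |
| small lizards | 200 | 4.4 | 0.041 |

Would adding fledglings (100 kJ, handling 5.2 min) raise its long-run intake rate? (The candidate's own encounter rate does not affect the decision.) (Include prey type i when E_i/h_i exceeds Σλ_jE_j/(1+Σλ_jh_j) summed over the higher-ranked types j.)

Current rate: (0.0134×270 + 0.041×200)/(1 + 0.0134×9.3 + 0.041×4.4) = 9.056 kJ/min.
fledglings: E/h = 100/5.2 = 19.23 kJ/min.
19.23 > 9.056, so adding fledglings raises the average — include it.

Yes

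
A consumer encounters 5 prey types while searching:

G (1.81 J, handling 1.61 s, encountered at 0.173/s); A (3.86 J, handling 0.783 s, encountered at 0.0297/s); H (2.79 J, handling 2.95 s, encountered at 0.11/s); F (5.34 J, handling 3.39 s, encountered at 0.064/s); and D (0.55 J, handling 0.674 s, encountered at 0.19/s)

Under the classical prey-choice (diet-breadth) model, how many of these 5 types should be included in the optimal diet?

5

E/h in descending order: A 4.93, F 1.58, G 1.12, H 0.946, D 0.816 J/s. The optimal diet is the largest prefix of this list for which every included type satisfies E_i/h_i > R on the types above it.
Rate on top 1: 0.112. F: 1.58 > 0.112 → include.
Rate on top 2: 0.368. G: 1.12 > 0.368 → include.
Rate on top 3: 0.5067. H: 0.946 > 0.5067 → include.
Rate on top 4: 0.584. D: 0.816 > 0.584 → include.
Optimal diet: A, F, G, H, D — 5 of 5 types.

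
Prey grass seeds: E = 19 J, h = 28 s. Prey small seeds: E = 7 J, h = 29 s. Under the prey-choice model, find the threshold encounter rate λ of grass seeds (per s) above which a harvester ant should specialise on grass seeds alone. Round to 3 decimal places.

Drop small seeds once their profitability E₂/h₂ falls below the rate achievable on grass seeds alone: E₂/h₂ = λE₁/(1 + λh₁).
Solve for λ: λE₁h₂ = E₂(1 + λh₁) → λ(E₁h₂ − E₂h₁) = E₂ → λ = E₂/(E₁h₂ − E₂h₁).
λ = 7/(19×29 − 7×28) = 7/355 = 0.01972 per s.

0.020 per s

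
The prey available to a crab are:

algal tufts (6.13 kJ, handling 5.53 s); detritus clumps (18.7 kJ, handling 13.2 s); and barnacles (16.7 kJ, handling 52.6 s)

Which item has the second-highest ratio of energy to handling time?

Profitability E/h (kJ/s): algal tufts = 6.13/5.53 = 1.11, detritus clumps = 18.7/13.2 = 1.42, barnacles = 16.7/52.6 = 0.317.
Ranked: detritus clumps > algal tufts > barnacles.

algal tufts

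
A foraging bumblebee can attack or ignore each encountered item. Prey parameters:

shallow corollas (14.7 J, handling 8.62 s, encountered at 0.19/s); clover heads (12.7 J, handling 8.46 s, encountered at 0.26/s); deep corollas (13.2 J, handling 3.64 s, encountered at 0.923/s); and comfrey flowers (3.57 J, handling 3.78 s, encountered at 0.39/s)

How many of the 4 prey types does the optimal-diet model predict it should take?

E/h in descending order: deep corollas 3.63, shallow corollas 1.71, clover heads 1.5, comfrey flowers 0.944 J/s. The optimal diet is the largest prefix of this list for which every included type satisfies E_i/h_i > R on the types above it.
Rate on top 1: 2.795. shallow corollas: 1.71 < 2.795 → exclude; stop.
Optimal diet: deep corollas — 1 of 4 types.

1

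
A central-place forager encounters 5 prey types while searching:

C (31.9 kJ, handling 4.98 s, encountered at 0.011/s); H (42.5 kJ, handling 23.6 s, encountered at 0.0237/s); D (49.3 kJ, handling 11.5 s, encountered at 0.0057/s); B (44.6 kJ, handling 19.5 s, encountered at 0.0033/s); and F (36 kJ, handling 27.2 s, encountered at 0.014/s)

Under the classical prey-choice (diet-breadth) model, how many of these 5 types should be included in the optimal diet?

Profitabilities (E/h, kJ/s): C 6.41, D 4.29, B 2.29, H 1.8, F 1.32. Add prey in this order while the next type's profitability exceeds the intake rate on those already taken.
Rate on top 1: 0.3327. D: 4.29 > 0.3327 → include.
Rate on top 2: 0.564. B: 2.29 > 0.564 → include.
Rate on top 3: 0.6576. H: 1.8 > 0.6576 → include.
Rate on top 4: 1.024. F: 1.32 > 1.024 → include.
Optimal diet: C, D, B, H, F — 5 of 5 types.

5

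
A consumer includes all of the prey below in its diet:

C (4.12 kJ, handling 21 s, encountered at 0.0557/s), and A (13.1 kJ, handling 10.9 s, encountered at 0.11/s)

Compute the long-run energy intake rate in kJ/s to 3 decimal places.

0.496 kJ/s

Energy encountered per unit search time: 0.0557×4.12 + 0.11×13.1 = 1.67 kJ/s.
Handling time per unit search time: 0.0557×21 + 0.11×10.9 = 2.369.
Rate = 1.67/(1 + 2.369) = 0.4959 kJ/s.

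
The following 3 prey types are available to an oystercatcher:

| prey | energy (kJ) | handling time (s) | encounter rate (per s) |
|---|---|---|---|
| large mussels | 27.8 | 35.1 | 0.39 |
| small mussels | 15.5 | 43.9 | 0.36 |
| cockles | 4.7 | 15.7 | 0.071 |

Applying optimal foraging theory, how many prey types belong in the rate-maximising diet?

1

Rank by E/h (kJ/s): large mussels 0.792, small mussels 0.353, cockles 0.299. Include each in turn until the next type's E/h falls below the running intake rate.
Rate on top 1: 0.7381. small mussels: 0.353 < 0.7381 → exclude; stop.
Optimal diet: large mussels — 1 of 3 types.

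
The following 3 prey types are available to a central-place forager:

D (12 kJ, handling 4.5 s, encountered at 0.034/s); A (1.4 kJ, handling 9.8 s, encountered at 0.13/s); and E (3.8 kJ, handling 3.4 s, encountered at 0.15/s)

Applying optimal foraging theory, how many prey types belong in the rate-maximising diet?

Profitabilities (E/h, kJ/s): D 2.67, E 1.12, A 0.143. Add prey in this order while the next type's profitability exceeds the intake rate on those already taken.
Rate on top 1: 0.3539. E: 1.12 > 0.3539 → include.
Rate on top 2: 0.5881. A: 0.143 < 0.5881 → exclude; stop.
Optimal diet: D, E — 2 of 3 types.

2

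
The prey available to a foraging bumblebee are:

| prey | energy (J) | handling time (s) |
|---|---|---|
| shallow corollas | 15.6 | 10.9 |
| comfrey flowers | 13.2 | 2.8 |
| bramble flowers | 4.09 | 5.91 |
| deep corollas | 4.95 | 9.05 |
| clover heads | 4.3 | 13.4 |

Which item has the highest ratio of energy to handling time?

In descending order of E/h:
comfrey flowers: 13.2/2.8 = 4.71 J/s
shallow corollas: 15.6/10.9 = 1.43 J/s
bramble flowers: 4.09/5.91 = 0.692 J/s
deep corollas: 4.95/9.05 = 0.547 J/s
clover heads: 4.3/13.4 = 0.321 J/s

comfrey flowers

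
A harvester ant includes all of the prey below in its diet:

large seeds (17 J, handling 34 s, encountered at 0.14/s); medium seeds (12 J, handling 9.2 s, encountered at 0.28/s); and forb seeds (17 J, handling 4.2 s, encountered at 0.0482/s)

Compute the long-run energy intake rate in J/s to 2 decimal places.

0.77 J/s

R = (0.14×17 + 0.28×12 + 0.0482×17) / (1 + 0.14×34 + 0.28×9.2 + 0.0482×4.2) = 6.559/8.538 = 0.7682 J/s.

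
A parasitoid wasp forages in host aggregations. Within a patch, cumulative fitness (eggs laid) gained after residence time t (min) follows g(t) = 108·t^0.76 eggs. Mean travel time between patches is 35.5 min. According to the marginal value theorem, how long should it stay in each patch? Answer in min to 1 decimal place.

Optimal t* satisfies g'(t*) = g(t*)/(T + t*).
g'(t) = 0.76·108·t^-0.24. Setting 0.76·108·t^-0.24 = 108·t^0.76/(35.5+t) gives 0.76(35.5+t) = t, so 0.24·t = 0.76×35.5.
t* = 0.76×35.5/0.24 = 112.4 min.

112.4 min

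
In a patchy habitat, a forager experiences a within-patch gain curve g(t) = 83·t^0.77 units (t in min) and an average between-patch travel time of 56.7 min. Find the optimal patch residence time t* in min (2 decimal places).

Optimal t* satisfies g'(t*) = g(t*)/(T + t*).
g'(t) = 0.77·83·t^-0.23. Setting 0.77·83·t^-0.23 = 83·t^0.77/(56.7+t) gives 0.77(56.7+t) = t, so 0.23·t = 0.77×56.7.
t* = 0.77×56.7/0.23 = 189.8 min.

189.82 min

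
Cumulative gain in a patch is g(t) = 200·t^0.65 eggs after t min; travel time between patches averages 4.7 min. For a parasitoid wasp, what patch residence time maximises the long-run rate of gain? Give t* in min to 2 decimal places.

Maximise g(t)/(T+t): set derivative to zero → g'(t)(T+t) = g(t).
g'(t) = 0.65·200·t^-0.35. Setting 0.65·200·t^-0.35 = 200·t^0.65/(4.7+t) gives 0.65(4.7+t) = t, so 0.35·t = 0.65×4.7.
t* = 0.65×4.7/0.35 = 8.729 min.

8.73 min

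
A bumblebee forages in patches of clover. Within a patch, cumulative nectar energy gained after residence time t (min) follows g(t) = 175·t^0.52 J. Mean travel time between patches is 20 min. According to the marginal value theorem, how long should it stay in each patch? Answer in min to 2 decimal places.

21.67 min

Optimal t* satisfies g'(t*) = g(t*)/(T + t*).
g'(t) = 0.52·175·t^-0.48. Setting 0.52·175·t^-0.48 = 175·t^0.52/(20+t) gives 0.52(20+t) = t, so 0.48·t = 0.52×20.
t* = 0.52×20/0.48 = 21.67 min.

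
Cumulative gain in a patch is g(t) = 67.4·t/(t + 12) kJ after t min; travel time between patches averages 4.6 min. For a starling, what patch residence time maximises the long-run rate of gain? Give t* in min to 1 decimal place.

7.4 min

Optimal t* satisfies g'(t*) = g(t*)/(T + t*).
g'(t) = 67.4·12/(t + 12)². Setting 67.4·12/(t+12)² = 67.4t/[(t+12)(4.6+t)] gives 12(4.6+t) = t(t+12), so t² = 12×4.6 = 55.2.
t* = √55.2 = 7.43 min.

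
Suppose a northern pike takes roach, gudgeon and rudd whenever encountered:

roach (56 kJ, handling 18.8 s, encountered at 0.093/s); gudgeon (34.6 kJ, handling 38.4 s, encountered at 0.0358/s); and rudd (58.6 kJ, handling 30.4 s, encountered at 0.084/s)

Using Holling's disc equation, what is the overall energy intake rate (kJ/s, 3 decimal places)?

R = (0.093×56 + 0.0358×34.6 + 0.084×58.6) / (1 + 0.093×18.8 + 0.0358×38.4 + 0.084×30.4) = 11.37/6.677 = 1.703 kJ/s.

1.703 kJ/s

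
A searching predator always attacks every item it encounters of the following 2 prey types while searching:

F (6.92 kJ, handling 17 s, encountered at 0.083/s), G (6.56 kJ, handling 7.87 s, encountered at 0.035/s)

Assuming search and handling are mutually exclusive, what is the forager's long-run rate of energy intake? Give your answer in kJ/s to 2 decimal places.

0.30 kJ/s

R = Σλ_iE_i / (1 + Σλ_ih_i)
Numerator: 0.083×6.92 + 0.035×6.56 = 0.804
Denominator: 1 + 0.083×17 + 0.035×7.87 = 2.686
R = 0.804/2.686 = 0.2993 kJ/s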